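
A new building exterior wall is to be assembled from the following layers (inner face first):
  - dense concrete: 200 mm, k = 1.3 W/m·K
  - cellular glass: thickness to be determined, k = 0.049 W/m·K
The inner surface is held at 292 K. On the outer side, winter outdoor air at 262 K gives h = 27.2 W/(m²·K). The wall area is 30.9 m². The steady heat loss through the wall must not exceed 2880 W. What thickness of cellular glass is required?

Treating each layer as a thermal resistance in series:
R_dense concrete = L/(kA) = 0.2/(1.3×30.9) = 0.004979 K/W
R_outer film = 1/(h_o·A) = 1/(27.2×30.9) = 0.00119 K/W
Sum of the known resistances R_other = 0.006169 K/W
Required total resistance R_tot = ΔT/Q_allow = 30/2880 = 0.01042 K/W
R_cellular glass = R_tot − R_other = 0.004248 K/W
L = R·k·A = 0.004248×0.049×30.9

L ≈ 6.43 mm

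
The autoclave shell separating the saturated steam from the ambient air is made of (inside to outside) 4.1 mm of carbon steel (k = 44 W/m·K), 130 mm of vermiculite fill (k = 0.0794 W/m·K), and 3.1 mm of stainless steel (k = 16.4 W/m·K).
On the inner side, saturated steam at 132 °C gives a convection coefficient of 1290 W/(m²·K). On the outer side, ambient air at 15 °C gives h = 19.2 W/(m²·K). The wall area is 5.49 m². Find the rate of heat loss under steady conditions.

Q ≈ 380 W

Using the resistance-network approach (series):
R_inner film = 1/(h_i·A) = 1/(1290×5.49) = 1.412×10^-4 K/W
R_carbon steel = L/(kA) = 0.0041/(44×5.49) = 1.697×10^-5 K/W
R_vermiculite fill = L/(kA) = 0.13/(0.0794×5.49) = 0.2982 K/W
R_stainless steel = L/(kA) = 0.0031/(16.4×5.49) = 3.443×10^-5 K/W
R_outer film = 1/(h_o·A) = 1/(19.2×5.49) = 0.009487 K/W
R_total = 0.3079 K/W
Q = ΔT / R_total = 117 / 0.3079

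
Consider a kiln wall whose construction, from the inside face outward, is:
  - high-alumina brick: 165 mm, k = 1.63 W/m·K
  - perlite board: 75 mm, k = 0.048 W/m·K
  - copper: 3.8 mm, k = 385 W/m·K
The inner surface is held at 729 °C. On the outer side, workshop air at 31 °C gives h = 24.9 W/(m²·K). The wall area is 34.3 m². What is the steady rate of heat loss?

Q ≈ 14100 W

Series thermal resistances:
R_high-alumina brick = L/(kA) = 0.165/(1.63×34.3) = 0.002951 K/W
R_perlite board = L/(kA) = 0.075/(0.048×34.3) = 0.04555 K/W
R_copper = L/(kA) = 0.0038/(385×34.3) = 2.878×10^-7 K/W
R_outer film = 1/(h_o·A) = 1/(24.9×34.3) = 0.001171 K/W
R_total = 0.04968 K/W
Q = ΔT / R_total = 698 / 0.04968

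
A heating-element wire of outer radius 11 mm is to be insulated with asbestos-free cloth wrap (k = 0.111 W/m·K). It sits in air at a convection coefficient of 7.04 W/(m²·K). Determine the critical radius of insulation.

r_cr ≈ 15.8 mm

For a cylinder r_cr = k/h = 0.111/7.04
r_cr = 15.8 mm; since the bare radius (11 mm) is below r_cr, adding a thin layer of insulation will *increase* heat loss.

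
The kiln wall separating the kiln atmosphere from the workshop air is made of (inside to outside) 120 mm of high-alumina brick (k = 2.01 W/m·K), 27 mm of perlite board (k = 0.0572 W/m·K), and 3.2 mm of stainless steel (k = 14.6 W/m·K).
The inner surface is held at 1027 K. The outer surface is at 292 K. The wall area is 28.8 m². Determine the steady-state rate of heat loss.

Q ≈ 39800 W

Series thermal resistances:
R_high-alumina brick = L/(kA) = 0.12/(2.01×28.8) = 0.002073 K/W
R_perlite board = L/(kA) = 0.027/(0.0572×28.8) = 0.01639 K/W
R_stainless steel = L/(kA) = 0.0032/(14.6×28.8) = 7.61×10^-6 K/W
R_total = 0.01847 K/W
Q = ΔT / R_total = 735 / 0.01847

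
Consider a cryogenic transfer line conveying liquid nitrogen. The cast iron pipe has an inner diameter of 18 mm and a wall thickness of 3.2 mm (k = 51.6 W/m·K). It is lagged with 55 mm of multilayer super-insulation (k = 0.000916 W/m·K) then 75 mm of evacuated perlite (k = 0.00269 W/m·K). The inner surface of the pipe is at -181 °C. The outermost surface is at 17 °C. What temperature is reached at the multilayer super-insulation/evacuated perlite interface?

T ≈ -8.77 °C

Cylindrical conduction, so R = ln(r₂/r₁)/(2πkL) per layer, in series:
R_cast iron pipe wall = ln(12.2/9)/(2π×51.6×1) = 9.383×10^-4 K/W
R_multilayer super-insulation = ln(67.2/12.2)/(2π×0.000916×1) = 296.5 K/W
R_evacuated perlite = ln(142.2/67.2)/(2π×0.00269×1) = 44.35 K/W
R_total = 340.8 K/W
Q = ΔT/R_total = 198/340.8
Q = 0.581 W/m
T_interface = T_inner + Q·ΣR(inner→interface) = -181 + 0.581×296.5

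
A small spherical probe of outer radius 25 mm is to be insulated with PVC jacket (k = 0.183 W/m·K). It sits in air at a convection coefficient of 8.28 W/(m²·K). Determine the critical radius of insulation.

r_cr ≈ 44.2 mm

For a sphere r_cr = 2k/h = 2×0.183/8.28
r_cr = 44.2 mm; since the bare radius (25 mm) is below r_cr, adding a thin layer of insulation will *increase* heat loss.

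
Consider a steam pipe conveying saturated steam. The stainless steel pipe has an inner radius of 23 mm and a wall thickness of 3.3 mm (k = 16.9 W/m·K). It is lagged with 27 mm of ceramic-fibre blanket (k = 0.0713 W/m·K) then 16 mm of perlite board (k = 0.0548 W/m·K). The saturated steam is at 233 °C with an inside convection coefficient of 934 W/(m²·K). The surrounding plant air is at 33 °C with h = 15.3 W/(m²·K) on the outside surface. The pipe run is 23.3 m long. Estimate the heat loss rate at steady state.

Radial resistances (cylindrical: R_cond = ln(r_o/r_i)/(2πkL), R_conv = 1/(h·2πrL)):
R_inner film = 1/(h_i·2πr₁L) = 1/(934×2π×0.023×23.3) = 3.18×10^-4 K/W
R_stainless steel pipe wall = ln(26.3/23)/(2π×16.9×23.3) = 5.419×10^-5 K/W
R_ceramic-fibre blanket = ln(53.3/26.3)/(2π×0.0713×23.3) = 0.06767 K/W
R_perlite board = ln(69.3/53.3)/(2π×0.0548×23.3) = 0.03272 K/W
R_outer film = 1/(h_o·2πr_oL) = 1/(15.3×2π×0.0693×23.3) = 0.006442 K/W
R_total = 0.1072 K/W
Q = ΔT/R_total = 200/0.1072

Q ≈ 1870 W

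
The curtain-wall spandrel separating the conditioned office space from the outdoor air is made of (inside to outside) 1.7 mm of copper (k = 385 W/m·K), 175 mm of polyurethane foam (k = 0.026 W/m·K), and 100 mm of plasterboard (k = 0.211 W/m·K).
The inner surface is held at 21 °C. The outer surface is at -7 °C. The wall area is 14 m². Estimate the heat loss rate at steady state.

Q ≈ 54.4 W

Thermal resistances in series:
R_copper = L/(kA) = 0.0017/(385×14) = 3.154×10^-7 K/W
R_polyurethane foam = L/(kA) = 0.175/(0.026×14) = 0.4808 K/W
R_plasterboard = L/(kA) = 0.1/(0.211×14) = 0.03385 K/W
R_total = 0.5146 K/W
Q = ΔT / R_total = 28 / 0.5146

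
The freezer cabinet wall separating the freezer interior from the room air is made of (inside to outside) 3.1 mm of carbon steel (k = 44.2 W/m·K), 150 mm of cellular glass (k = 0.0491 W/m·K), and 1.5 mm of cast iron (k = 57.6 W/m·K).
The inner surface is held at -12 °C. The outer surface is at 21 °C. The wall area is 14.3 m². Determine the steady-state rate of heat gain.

Q ≈ 154 W

Using the resistance-network approach (series):
R_carbon steel = L/(kA) = 0.0031/(44.2×14.3) = 4.905×10^-6 K/W
R_cellular glass = L/(kA) = 0.15/(0.0491×14.3) = 0.2136 K/W
R_cast iron = L/(kA) = 0.0015/(57.6×14.3) = 1.821×10^-6 K/W
R_total = 0.2136 K/W
Q = ΔT / R_total = 33 / 0.2136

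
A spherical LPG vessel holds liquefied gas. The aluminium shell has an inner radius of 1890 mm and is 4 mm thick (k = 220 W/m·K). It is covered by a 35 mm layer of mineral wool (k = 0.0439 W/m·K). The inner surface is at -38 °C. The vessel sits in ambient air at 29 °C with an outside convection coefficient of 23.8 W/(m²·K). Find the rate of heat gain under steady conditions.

Radial (spherical) resistances in series:
R_aluminium shell = (1/1.89 − 1/1.894)/(4π×220) = 4.042×10^-7 K/W
R_mineral wool = (1/1.894 − 1/1.929)/(4π×0.0439) = 0.01737 K/W
R_outer film = 1/(h·4πr_o²) = 1/(23.8×4π×1.929²) = 8.986×10^-4 K/W
R_total = 0.01826 K/W
Q = ΔT/R_total = 67/0.01826

Q ≈ 3670 W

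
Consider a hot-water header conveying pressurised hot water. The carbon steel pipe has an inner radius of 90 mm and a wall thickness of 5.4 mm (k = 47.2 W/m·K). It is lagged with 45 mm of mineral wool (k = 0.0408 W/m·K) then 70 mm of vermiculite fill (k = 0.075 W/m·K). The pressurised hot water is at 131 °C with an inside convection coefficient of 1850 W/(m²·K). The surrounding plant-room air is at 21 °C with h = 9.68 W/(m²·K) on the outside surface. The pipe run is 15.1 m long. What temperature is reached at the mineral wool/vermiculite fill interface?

T ≈ 63.1 °C

Radial resistances (cylindrical: R_cond = ln(r_o/r_i)/(2πkL), R_conv = 1/(h·2πrL)):
R_inner film = 1/(h_i·2πr₁L) = 1/(1850×2π×0.09×15.1) = 6.33×10^-5 K/W
R_carbon steel pipe wall = ln(95.4/90)/(2π×47.2×15.1) = 1.301×10^-5 K/W
R_mineral wool = ln(140.4/95.4)/(2π×0.0408×15.1) = 0.09982 K/W
R_vermiculite fill = ln(210.4/140.4)/(2π×0.075×15.1) = 0.05685 K/W
R_outer film = 1/(h_o·2πr_oL) = 1/(9.68×2π×0.2104×15.1) = 0.005175 K/W
R_total = 0.1619 K/W
Q = ΔT/R_total = 110/0.1619
Q = 679 W
T_interface = T_inner − Q·ΣR(inner→interface) = 131 − 679×0.0999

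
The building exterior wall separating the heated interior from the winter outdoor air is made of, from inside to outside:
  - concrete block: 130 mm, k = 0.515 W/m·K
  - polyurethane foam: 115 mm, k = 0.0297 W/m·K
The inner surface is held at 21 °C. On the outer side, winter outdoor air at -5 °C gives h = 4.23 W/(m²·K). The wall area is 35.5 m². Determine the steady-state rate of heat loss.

Series thermal resistances:
R_concrete block = L/(kA) = 0.13/(0.515×35.5) = 0.007111 K/W
R_polyurethane foam = L/(kA) = 0.115/(0.0297×35.5) = 0.1091 K/W
R_outer film = 1/(h_o·A) = 1/(4.23×35.5) = 0.006659 K/W
R_total = 0.1228 K/W
Q = ΔT / R_total = 26 / 0.1228

Q ≈ 212 W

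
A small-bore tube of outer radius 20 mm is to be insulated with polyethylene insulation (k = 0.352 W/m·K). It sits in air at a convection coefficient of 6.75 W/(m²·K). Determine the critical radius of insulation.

For a cylinder r_cr = k/h = 0.352/6.75
r_cr = 52.1 mm; since the bare radius (20 mm) is below r_cr, adding a thin layer of insulation will *increase* heat loss.

r_cr ≈ 52.1 mm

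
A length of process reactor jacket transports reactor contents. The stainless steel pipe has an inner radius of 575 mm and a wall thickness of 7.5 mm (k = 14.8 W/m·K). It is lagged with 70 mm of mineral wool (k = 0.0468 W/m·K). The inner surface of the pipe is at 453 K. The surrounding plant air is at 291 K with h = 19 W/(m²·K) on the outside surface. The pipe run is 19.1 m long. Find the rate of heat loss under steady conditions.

Cylindrical conduction, so R = ln(r₂/r₁)/(2πkL) per layer, in series:
R_stainless steel pipe wall = ln(582.5/575)/(2π×14.8×19.1) = 7.296×10^-6 K/W
R_mineral wool = ln(652.5/582.5)/(2π×0.0468×19.1) = 0.02021 K/W
R_outer film = 1/(h_o·2πr_oL) = 1/(19×2π×0.6525×19.1) = 6.721×10^-4 K/W
R_total = 0.02088 K/W
Q = ΔT/R_total = 162/0.02088

Q ≈ 7760 W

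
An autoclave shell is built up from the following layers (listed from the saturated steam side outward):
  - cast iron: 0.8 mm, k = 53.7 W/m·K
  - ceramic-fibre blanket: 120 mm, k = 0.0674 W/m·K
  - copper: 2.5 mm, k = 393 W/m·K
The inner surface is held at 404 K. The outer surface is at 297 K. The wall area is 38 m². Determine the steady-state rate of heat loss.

Q ≈ 2280 W

Treating each layer as a thermal resistance in series:
R_cast iron = L/(kA) = 0.0008/(53.7×38) = 3.92×10^-7 K/W
R_ceramic-fibre blanket = L/(kA) = 0.12/(0.0674×38) = 0.04685 K/W
R_copper = L/(kA) = 0.0025/(393×38) = 1.674×10^-7 K/W
R_total = 0.04685 K/W
Q = ΔT / R_total = 107 / 0.04685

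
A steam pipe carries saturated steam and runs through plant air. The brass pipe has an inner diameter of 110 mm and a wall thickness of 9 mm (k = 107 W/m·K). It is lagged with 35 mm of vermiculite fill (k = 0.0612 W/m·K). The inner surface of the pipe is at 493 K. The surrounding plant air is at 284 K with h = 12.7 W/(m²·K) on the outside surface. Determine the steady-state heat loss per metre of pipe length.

Cylindrical conduction, so R = ln(r₂/r₁)/(2πkL) per layer, in series:
R_brass pipe wall = ln(64/55)/(2π×107×1) = 2.254×10^-4 K/W
R_vermiculite fill = ln(99/64)/(2π×0.0612×1) = 1.134 K/W
R_outer film = 1/(h_o·2πr_oL) = 1/(12.7×2π×0.099×1) = 0.1266 K/W
R_total = 1.261 K/W
Q = ΔT/R_total = 209/1.261

q′ ≈ 166 W/m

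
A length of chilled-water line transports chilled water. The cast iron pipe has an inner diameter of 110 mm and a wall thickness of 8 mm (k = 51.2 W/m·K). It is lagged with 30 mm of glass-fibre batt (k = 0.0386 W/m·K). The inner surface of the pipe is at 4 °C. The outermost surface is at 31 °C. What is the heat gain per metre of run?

q′ ≈ 16.8 W/m

Radial resistances (cylindrical: R_cond = ln(r_o/r_i)/(2πkL), R_conv = 1/(h·2πrL)):
R_cast iron pipe wall = ln(63/55)/(2π×51.2×1) = 4.221×10^-4 K/W
R_glass-fibre batt = ln(93/63)/(2π×0.0386×1) = 1.606 K/W
R_total = 1.606 K/W
Q = ΔT/R_total = 27/1.606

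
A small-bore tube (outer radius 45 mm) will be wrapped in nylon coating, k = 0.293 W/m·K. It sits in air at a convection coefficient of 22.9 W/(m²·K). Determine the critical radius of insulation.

For a cylinder r_cr = k/h = 0.293/22.9
r_cr = 12.8 mm; since the bare radius (45 mm) is above r_cr, any added insulation will reduce heat loss.

r_cr ≈ 12.8 mm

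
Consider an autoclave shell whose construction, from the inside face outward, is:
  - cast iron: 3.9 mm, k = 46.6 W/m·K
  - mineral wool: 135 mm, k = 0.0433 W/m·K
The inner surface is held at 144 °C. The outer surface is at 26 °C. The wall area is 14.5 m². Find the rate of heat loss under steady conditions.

Treating each layer as a thermal resistance in series:
R_cast iron = L/(kA) = 0.0039/(46.6×14.5) = 5.772×10^-6 K/W
R_mineral wool = L/(kA) = 0.135/(0.0433×14.5) = 0.215 K/W
R_total = 0.215 K/W
Q = ΔT / R_total = 118 / 0.215

Q ≈ 549 W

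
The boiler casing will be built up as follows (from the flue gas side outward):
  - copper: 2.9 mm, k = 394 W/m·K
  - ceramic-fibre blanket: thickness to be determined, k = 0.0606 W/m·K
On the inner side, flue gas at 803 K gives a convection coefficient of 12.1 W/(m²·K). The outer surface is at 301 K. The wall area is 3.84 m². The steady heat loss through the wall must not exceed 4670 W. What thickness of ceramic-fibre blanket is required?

L ≈ 20 mm

Model the wall as resistances in series:
R_inner film = 1/(h_i·A) = 1/(12.1×3.84) = 0.02152 K/W
R_copper = L/(kA) = 0.0029/(394×3.84) = 1.917×10^-6 K/W
Sum of the known resistances R_other = 0.02152 K/W
Required total resistance R_tot = ΔT/Q_allow = 502/4670 = 0.1075 K/W
R_ceramic-fibre blanket = R_tot − R_other = 0.08597 K/W
L = R·k·A = 0.08597×0.0606×3.84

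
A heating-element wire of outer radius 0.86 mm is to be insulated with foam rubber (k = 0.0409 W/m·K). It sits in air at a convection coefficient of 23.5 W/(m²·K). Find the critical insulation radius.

r_cr ≈ 1.74 mm

For a cylinder r_cr = k/h = 0.0409/23.5
r_cr = 1.74 mm; since the bare radius (0.86 mm) is below r_cr, adding a thin layer of insulation will *increase* heat loss.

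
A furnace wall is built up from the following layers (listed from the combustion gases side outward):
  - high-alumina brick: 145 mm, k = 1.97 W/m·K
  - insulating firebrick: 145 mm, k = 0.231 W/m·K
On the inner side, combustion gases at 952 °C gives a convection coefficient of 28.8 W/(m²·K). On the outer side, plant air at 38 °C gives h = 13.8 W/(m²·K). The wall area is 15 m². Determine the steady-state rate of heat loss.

Q ≈ 17000 W

Thermal resistances in series:
R_inner film = 1/(h_i·A) = 1/(28.8×15) = 0.002315 K/W
R_high-alumina brick = L/(kA) = 0.145/(1.97×15) = 0.004907 K/W
R_insulating firebrick = L/(kA) = 0.145/(0.231×15) = 0.04185 K/W
R_outer film = 1/(h_o·A) = 1/(13.8×15) = 0.004831 K/W
R_total = 0.0539 K/W
Q = ΔT / R_total = 914 / 0.0539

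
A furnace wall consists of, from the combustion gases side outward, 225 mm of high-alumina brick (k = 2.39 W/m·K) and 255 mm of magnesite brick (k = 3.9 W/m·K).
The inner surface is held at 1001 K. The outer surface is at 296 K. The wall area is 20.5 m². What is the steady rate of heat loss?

Q ≈ 90600 W

Series thermal resistances:
R_high-alumina brick = L/(kA) = 0.225/(2.39×20.5) = 0.004592 K/W
R_magnesite brick = L/(kA) = 0.255/(3.9×20.5) = 0.003189 K/W
R_total = 0.007782 K/W
Q = ΔT / R_total = 705 / 0.007782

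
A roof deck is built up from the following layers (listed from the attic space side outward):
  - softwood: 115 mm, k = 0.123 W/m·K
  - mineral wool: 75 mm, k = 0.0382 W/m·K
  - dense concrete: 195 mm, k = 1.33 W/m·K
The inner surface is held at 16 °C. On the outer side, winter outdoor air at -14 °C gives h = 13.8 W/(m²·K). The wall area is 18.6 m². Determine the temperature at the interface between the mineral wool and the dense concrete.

Series thermal resistances:
R_softwood = L/(kA) = 0.115/(0.123×18.6) = 0.05027 K/W
R_mineral wool = L/(kA) = 0.075/(0.0382×18.6) = 0.1056 K/W
R_dense concrete = L/(kA) = 0.195/(1.33×18.6) = 0.007883 K/W
R_outer film = 1/(h_o·A) = 1/(13.8×18.6) = 0.003896 K/W
R_total = 0.1676 K/W;  Q = ΔT/R_total = 30/0.1676 = 179 W
T_interface = T_inner − Q·ΣR(inner→interface) = 16 − 179×0.1558

T ≈ -11.9 °C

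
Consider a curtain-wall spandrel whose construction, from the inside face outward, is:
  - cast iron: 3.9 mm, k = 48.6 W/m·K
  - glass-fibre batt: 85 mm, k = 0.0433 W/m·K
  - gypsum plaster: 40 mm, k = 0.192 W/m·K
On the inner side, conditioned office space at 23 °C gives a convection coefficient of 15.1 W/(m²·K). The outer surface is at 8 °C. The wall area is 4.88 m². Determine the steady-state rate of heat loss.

Q ≈ 32.7 W

Thermal resistances in series:
R_inner film = 1/(h_i·A) = 1/(15.1×4.88) = 0.01357 K/W
R_cast iron = L/(kA) = 0.0039/(48.6×4.88) = 1.644×10^-5 K/W
R_glass-fibre batt = L/(kA) = 0.085/(0.0433×4.88) = 0.4023 K/W
R_gypsum plaster = L/(kA) = 0.04/(0.192×4.88) = 0.04269 K/W
R_total = 0.4585 K/W
Q = ΔT / R_total = 15 / 0.4585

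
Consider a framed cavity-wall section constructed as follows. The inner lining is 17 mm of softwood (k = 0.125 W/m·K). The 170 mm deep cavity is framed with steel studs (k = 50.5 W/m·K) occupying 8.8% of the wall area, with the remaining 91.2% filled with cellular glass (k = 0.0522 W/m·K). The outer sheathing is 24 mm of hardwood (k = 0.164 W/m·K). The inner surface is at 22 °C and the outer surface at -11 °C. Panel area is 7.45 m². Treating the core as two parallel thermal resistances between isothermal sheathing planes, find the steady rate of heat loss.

Q ≈ 768 W

Sheathing layers in series; stud and cavity paths in parallel between them.
R_inner = 0.017/(0.125×7.45) = 0.01826 K/W
R_stud  = 0.17/(50.5×0.088×7.45) = 0.005135 K/W
R_cav   = 0.17/(0.0522×0.912×7.45) = 0.4793 K/W
1/R_core = 1/R_stud + 1/R_cav → R_core = 0.00508 K/W
R_outer = 0.024/(0.164×7.45) = 0.01964 K/W
R_total = 0.04298 K/W
Q = ΔT/R_total = 33/0.04298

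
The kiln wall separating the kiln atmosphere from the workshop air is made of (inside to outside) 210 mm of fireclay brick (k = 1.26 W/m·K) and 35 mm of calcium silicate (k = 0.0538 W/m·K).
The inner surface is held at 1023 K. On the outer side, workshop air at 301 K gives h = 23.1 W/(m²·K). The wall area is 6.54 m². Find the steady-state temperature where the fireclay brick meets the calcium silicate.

T ≈ 883 K

Using the resistance-network approach (series):
R_fireclay brick = L/(kA) = 0.21/(1.26×6.54) = 0.02548 K/W
R_calcium silicate = L/(kA) = 0.035/(0.0538×6.54) = 0.09947 K/W
R_outer film = 1/(h_o·A) = 1/(23.1×6.54) = 0.006619 K/W
R_total = 0.1316 K/W;  Q = ΔT/R_total = 722/0.1316 = 5487 W
T_interface = T_inner − Q·ΣR(inner→interface) = 1023 − 5490×0.02548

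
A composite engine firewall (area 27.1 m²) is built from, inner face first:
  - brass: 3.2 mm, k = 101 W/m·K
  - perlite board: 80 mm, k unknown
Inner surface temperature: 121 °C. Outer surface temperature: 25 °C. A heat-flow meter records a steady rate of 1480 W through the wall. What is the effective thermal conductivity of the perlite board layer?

Series thermal resistances:
R_brass = L/(kA) = 0.0032/(101×27.1) = 1.169×10^-6 K/W
Sum of known resistances R_other = 1.169×10^-6 K/W
Total R = ΔT/Q = 96/1480 = 0.06486 K/W
R_perlite board = R_total − R_other = 0.06486 K/W
k = L/(R·A) = 0.08/(0.06486×27.1)

k ≈ 0.0455 W/(m·K)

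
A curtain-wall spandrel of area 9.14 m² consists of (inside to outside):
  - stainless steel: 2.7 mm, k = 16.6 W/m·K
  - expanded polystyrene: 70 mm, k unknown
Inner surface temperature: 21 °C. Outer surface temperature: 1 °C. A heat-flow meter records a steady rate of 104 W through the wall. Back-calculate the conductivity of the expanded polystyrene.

k ≈ 0.0398 W/(m·K)

Using the resistance-network approach (series):
R_stainless steel = L/(kA) = 0.0027/(16.6×9.14) = 1.78×10^-5 K/W
Sum of known resistances R_other = 1.78×10^-5 K/W
Total R = ΔT/Q = 20/104 = 0.1923 K/W
R_expanded polystyrene = R_total − R_other = 0.1923 K/W
k = L/(R·A) = 0.07/(0.1923×9.14)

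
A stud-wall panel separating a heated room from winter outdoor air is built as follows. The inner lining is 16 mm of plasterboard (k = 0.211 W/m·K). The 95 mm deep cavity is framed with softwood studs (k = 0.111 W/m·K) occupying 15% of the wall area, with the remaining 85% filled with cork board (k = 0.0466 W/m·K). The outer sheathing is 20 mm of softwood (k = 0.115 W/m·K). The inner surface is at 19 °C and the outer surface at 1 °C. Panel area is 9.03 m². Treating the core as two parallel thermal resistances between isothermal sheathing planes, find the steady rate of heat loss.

Sheathing layers in series; stud and cavity paths in parallel between them.
R_inner = 0.016/(0.211×9.03) = 0.008397 K/W
R_stud  = 0.095/(0.111×0.15×9.03) = 0.6319 K/W
R_cav   = 0.095/(0.0466×0.85×9.03) = 0.2656 K/W
1/R_core = 1/R_stud + 1/R_cav → R_core = 0.187 K/W
R_outer = 0.02/(0.115×9.03) = 0.01926 K/W
R_total = 0.2147 K/W
Q = ΔT/R_total = 18/0.2147

Q ≈ 83.9 W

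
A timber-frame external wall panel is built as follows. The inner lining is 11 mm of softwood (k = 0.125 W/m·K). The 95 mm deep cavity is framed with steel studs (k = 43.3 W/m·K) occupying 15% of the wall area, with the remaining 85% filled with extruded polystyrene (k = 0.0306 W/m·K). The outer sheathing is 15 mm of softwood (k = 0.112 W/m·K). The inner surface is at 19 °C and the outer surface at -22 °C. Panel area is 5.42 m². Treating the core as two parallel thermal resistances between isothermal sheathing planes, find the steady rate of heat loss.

Sheathing layers in series; stud and cavity paths in parallel between them.
R_inner = 0.011/(0.125×5.42) = 0.01624 K/W
R_stud  = 0.095/(43.3×0.15×5.42) = 0.002699 K/W
R_cav   = 0.095/(0.0306×0.85×5.42) = 0.6739 K/W
1/R_core = 1/R_stud + 1/R_cav → R_core = 0.002688 K/W
R_outer = 0.015/(0.112×5.42) = 0.02471 K/W
R_total = 0.04363 K/W
Q = ΔT/R_total = 41/0.04363

Q ≈ 940 W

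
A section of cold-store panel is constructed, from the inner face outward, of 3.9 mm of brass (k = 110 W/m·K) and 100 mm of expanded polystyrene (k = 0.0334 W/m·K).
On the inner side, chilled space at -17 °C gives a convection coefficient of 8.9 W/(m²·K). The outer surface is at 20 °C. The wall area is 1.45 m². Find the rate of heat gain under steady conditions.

Q ≈ 17.3 W

Model the wall as resistances in series:
R_inner film = 1/(h_i·A) = 1/(8.9×1.45) = 0.07749 K/W
R_brass = L/(kA) = 0.0039/(110×1.45) = 2.445×10^-5 K/W
R_expanded polystyrene = L/(kA) = 0.1/(0.0334×1.45) = 2.065 K/W
R_total = 2.142 K/W
Q = ΔT / R_total = 37 / 2.142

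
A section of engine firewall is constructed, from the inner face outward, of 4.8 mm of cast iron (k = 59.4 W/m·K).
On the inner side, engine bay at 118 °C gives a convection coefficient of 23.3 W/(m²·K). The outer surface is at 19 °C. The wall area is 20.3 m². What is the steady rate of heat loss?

Q ≈ 46700 W

Series thermal resistances:
R_inner film = 1/(h_i·A) = 1/(23.3×20.3) = 0.002114 K/W
R_cast iron = L/(kA) = 0.0048/(59.4×20.3) = 3.981×10^-6 K/W
R_total = 0.002118 K/W
Q = ΔT / R_total = 99 / 0.002118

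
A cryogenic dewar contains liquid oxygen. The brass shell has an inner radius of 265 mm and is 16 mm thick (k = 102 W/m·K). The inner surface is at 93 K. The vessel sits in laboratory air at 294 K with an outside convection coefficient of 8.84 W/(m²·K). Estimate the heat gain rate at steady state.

Q ≈ 1760 W

Each spherical layer contributes R = (1/r_i − 1/r_o)/(4πk):
R_brass shell = (1/0.265 − 1/0.281)/(4π×102) = 1.676×10^-4 K/W
R_outer film = 1/(h·4πr_o²) = 1/(8.84×4π×0.281²) = 0.114 K/W
R_total = 0.1142 K/W
Q = ΔT/R_total = 201/0.1142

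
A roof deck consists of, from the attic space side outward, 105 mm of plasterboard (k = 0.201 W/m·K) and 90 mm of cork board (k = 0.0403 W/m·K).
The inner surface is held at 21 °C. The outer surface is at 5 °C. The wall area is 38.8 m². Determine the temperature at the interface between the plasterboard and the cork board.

T ≈ 18 °C

Model the wall as resistances in series:
R_plasterboard = L/(kA) = 0.105/(0.201×38.8) = 0.01346 K/W
R_cork board = L/(kA) = 0.09/(0.0403×38.8) = 0.05756 K/W
R_total = 0.07102 K/W;  Q = ΔT/R_total = 16/0.07102 = 225.3 W
T_interface = T_inner − Q·ΣR(inner→interface) = 21 − 225×0.01346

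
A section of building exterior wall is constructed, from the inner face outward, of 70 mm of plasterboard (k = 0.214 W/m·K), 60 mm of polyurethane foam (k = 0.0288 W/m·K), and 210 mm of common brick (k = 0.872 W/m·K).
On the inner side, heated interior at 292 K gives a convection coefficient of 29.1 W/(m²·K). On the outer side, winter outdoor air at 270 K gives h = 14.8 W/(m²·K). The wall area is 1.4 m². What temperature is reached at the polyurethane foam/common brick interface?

T ≈ 272 K

Series thermal resistances:
R_inner film = 1/(h_i·A) = 1/(29.1×1.4) = 0.02455 K/W
R_plasterboard = L/(kA) = 0.07/(0.214×1.4) = 0.2336 K/W
R_polyurethane foam = L/(kA) = 0.06/(0.0288×1.4) = 1.488 K/W
R_common brick = L/(kA) = 0.21/(0.872×1.4) = 0.172 K/W
R_outer film = 1/(h_o·A) = 1/(14.8×1.4) = 0.04826 K/W
R_total = 1.967 K/W;  Q = ΔT/R_total = 22/1.967 = 11.19 W
T_interface = T_inner − Q·ΣR(inner→interface) = 292 − 11.2×1.746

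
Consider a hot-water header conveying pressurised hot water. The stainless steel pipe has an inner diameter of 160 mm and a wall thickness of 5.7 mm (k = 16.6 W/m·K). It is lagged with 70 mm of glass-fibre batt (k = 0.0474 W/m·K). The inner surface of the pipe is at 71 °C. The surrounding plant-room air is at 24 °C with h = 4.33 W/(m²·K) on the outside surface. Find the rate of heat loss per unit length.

q′ ≈ 21 W/m

Treating each annulus and film as a series resistance:
R_stainless steel pipe wall = ln(85.7/80)/(2π×16.6×1) = 6.599×10^-4 K/W
R_glass-fibre batt = ln(155.7/85.7)/(2π×0.0474×1) = 2.005 K/W
R_outer film = 1/(h_o·2πr_oL) = 1/(4.33×2π×0.1557×1) = 0.2361 K/W
R_total = 2.242 K/W
Q = ΔT/R_total = 47/2.242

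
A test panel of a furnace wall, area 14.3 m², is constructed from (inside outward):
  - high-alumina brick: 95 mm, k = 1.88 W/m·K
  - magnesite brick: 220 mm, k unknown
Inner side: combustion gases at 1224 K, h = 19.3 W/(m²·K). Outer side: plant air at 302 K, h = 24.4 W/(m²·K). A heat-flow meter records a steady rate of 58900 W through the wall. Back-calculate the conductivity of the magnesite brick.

k ≈ 2.73 W/(m·K)

Thermal resistances in series:
R_inner film = 1/(h_i·A) = 1/(19.3×14.3) = 0.003623 K/W
R_high-alumina brick = L/(kA) = 0.095/(1.88×14.3) = 0.003534 K/W
R_outer film = 1/(h_o·A) = 1/(24.4×14.3) = 0.002866 K/W
Sum of known resistances R_other = 0.01002 K/W
Total R = ΔT/Q = 922/58900 = 0.01565 K/W
R_magnesite brick = R_total − R_other = 0.005631 K/W
k = L/(R·A) = 0.22/(0.005631×14.3)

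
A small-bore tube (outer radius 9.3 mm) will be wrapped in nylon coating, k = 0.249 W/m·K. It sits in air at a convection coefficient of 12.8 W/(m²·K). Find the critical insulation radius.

r_cr ≈ 19.5 mm

For a cylinder r_cr = k/h = 0.249/12.8
r_cr = 19.5 mm; since the bare radius (9.3 mm) is below r_cr, adding a thin layer of insulation will *increase* heat loss.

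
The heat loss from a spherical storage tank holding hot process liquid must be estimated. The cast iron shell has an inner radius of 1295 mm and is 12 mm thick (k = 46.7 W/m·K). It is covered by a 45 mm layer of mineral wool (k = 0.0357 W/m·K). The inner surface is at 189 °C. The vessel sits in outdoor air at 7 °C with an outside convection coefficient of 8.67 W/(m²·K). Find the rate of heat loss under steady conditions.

Spherical conduction: R = (1/r_in − 1/r_out)/(4πk) per layer; series-sum.
R_cast iron shell = (1/1.295 − 1/1.307)/(4π×46.7) = 1.208×10^-5 K/W
R_mineral wool = (1/1.307 − 1/1.352)/(4π×0.0357) = 0.05677 K/W
R_outer film = 1/(h·4πr_o²) = 1/(8.67×4π×1.352²) = 0.005021 K/W
R_total = 0.0618 K/W
Q = ΔT/R_total = 182/0.0618

Q ≈ 2950 W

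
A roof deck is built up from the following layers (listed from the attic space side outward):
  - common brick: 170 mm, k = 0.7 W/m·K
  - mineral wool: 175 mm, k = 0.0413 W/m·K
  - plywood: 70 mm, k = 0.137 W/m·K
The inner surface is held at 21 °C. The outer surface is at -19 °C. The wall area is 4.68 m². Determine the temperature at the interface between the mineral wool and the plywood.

Using the resistance-network approach (series):
R_common brick = L/(kA) = 0.17/(0.7×4.68) = 0.05189 K/W
R_mineral wool = L/(kA) = 0.175/(0.0413×4.68) = 0.9054 K/W
R_plywood = L/(kA) = 0.07/(0.137×4.68) = 0.1092 K/W
R_total = 1.066 K/W;  Q = ΔT/R_total = 40/1.066 = 37.51 W
T_interface = T_inner − Q·ΣR(inner→interface) = 21 − 37.5×0.9573

T ≈ -14.9 °C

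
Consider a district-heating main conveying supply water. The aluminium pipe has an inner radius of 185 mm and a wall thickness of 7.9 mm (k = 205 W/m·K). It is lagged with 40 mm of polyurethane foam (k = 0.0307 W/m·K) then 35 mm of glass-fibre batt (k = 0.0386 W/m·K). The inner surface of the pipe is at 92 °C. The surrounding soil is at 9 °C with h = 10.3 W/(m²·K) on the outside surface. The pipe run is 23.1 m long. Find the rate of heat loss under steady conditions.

Q ≈ 1190 W

Radial resistances (cylindrical: R_cond = ln(r_o/r_i)/(2πkL), R_conv = 1/(h·2πrL)):
R_aluminium pipe wall = ln(192.9/185)/(2π×205×23.1) = 1.405×10^-6 K/W
R_polyurethane foam = ln(232.9/192.9)/(2π×0.0307×23.1) = 0.04229 K/W
R_glass-fibre batt = ln(267.9/232.9)/(2π×0.0386×23.1) = 0.02499 K/W
R_outer film = 1/(h_o·2πr_oL) = 1/(10.3×2π×0.2679×23.1) = 0.002497 K/W
R_total = 0.06978 K/W
Q = ΔT/R_total = 83/0.06978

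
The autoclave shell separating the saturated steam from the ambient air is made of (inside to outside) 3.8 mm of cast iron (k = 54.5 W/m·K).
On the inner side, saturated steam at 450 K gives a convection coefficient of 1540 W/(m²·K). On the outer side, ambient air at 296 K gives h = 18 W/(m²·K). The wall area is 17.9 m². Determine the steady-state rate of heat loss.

Model the wall as resistances in series:
R_inner film = 1/(h_i·A) = 1/(1540×17.9) = 3.628×10^-5 K/W
R_cast iron = L/(kA) = 0.0038/(54.5×17.9) = 3.895×10^-6 K/W
R_outer film = 1/(h_o·A) = 1/(18×17.9) = 0.003104 K/W
R_total = 0.003144 K/W
Q = ΔT / R_total = 154 / 0.003144

Q ≈ 49000 W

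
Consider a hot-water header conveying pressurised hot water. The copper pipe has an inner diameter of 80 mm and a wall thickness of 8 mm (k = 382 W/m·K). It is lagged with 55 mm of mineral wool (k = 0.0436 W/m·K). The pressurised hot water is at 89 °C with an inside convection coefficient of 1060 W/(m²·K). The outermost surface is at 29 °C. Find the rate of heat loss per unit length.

Radial resistances (cylindrical: R_cond = ln(r_o/r_i)/(2πkL), R_conv = 1/(h·2πrL)):
R_inner film = 1/(h_i·2πr₁L) = 1/(1060×2π×0.04×1) = 0.003754 K/W
R_copper pipe wall = ln(48/40)/(2π×382×1) = 7.596×10^-5 K/W
R_mineral wool = ln(103/48)/(2π×0.0436×1) = 2.787 K/W
R_total = 2.791 K/W
Q = ΔT/R_total = 60/2.791

q′ ≈ 21.5 W/m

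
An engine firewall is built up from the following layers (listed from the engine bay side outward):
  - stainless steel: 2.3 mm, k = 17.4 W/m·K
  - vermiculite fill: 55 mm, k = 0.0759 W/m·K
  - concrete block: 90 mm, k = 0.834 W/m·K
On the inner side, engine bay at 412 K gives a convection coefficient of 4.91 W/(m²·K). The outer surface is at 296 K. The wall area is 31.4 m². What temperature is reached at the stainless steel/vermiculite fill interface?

T ≈ 389 K

Series thermal resistances:
R_inner film = 1/(h_i·A) = 1/(4.91×31.4) = 0.006486 K/W
R_stainless steel = L/(kA) = 0.0023/(17.4×31.4) = 4.21×10^-6 K/W
R_vermiculite fill = L/(kA) = 0.055/(0.0759×31.4) = 0.02308 K/W
R_concrete block = L/(kA) = 0.09/(0.834×31.4) = 0.003437 K/W
R_total = 0.033 K/W;  Q = ΔT/R_total = 116/0.033 = 3515 W
T_interface = T_inner − Q·ΣR(inner→interface) = 412 − 3510×0.00649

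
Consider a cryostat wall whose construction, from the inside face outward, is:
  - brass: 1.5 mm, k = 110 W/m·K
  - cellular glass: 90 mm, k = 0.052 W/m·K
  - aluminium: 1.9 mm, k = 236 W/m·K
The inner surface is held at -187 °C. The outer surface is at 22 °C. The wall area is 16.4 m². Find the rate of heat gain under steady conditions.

Q ≈ 1980 W

Model the wall as resistances in series:
R_brass = L/(kA) = 0.0015/(110×16.4) = 8.315×10^-7 K/W
R_cellular glass = L/(kA) = 0.09/(0.052×16.4) = 0.1055 K/W
R_aluminium = L/(kA) = 0.0019/(236×16.4) = 4.909×10^-7 K/W
R_total = 0.1055 K/W
Q = ΔT / R_total = 209 / 0.1055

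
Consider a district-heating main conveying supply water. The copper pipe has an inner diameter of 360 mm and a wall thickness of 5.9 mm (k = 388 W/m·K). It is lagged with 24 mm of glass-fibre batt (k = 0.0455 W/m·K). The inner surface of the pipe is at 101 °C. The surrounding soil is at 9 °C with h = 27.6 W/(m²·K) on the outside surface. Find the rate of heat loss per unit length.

Per-layer cylindrical resistances, series-summed:
R_copper pipe wall = ln(185.9/180)/(2π×388×1) = 1.323×10^-5 K/W
R_glass-fibre batt = ln(209.9/185.9)/(2π×0.0455×1) = 0.4247 K/W
R_outer film = 1/(h_o·2πr_oL) = 1/(27.6×2π×0.2099×1) = 0.02747 K/W
R_total = 0.4522 K/W
Q = ΔT/R_total = 92/0.4522

q′ ≈ 203 W/m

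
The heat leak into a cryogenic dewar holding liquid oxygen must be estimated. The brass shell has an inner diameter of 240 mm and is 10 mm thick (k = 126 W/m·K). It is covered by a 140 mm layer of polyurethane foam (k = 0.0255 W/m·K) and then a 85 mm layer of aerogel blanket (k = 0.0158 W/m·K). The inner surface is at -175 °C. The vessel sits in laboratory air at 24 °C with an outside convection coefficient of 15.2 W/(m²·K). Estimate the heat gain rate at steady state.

Each spherical layer contributes R = (1/r_i − 1/r_o)/(4πk):
R_brass shell = (1/0.12 − 1/0.13)/(4π×126) = 4.049×10^-4 K/W
R_polyurethane foam = (1/0.13 − 1/0.27)/(4π×0.0255) = 12.45 K/W
R_aerogel blanket = (1/0.27 − 1/0.355)/(4π×0.0158) = 4.466 K/W
R_outer film = 1/(h·4πr_o²) = 1/(15.2×4π×0.355²) = 0.04154 K/W
R_total = 16.96 K/W
Q = ΔT/R_total = 199/16.96

Q ≈ 11.7 W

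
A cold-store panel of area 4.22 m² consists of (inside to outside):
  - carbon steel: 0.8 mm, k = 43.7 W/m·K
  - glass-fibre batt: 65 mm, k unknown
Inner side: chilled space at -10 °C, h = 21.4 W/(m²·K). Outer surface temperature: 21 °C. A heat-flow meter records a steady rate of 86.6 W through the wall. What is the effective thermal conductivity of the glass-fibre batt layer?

k ≈ 0.0444 W/(m·K)

Thermal resistances in series:
R_inner film = 1/(h_i·A) = 1/(21.4×4.22) = 0.01107 K/W
R_carbon steel = L/(kA) = 0.0008/(43.7×4.22) = 4.338×10^-6 K/W
Sum of known resistances R_other = 0.01108 K/W
Total R = ΔT/Q = 31/86.6 = 0.358 K/W
R_glass-fibre batt = R_total − R_other = 0.3469 K/W
k = L/(R·A) = 0.065/(0.3469×4.22)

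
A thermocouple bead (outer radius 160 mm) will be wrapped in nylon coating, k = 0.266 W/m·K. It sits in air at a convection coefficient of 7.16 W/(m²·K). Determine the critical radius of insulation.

For a sphere r_cr = 2k/h = 2×0.266/7.16
r_cr = 74.3 mm; since the bare radius (160 mm) is above r_cr, any added insulation will reduce heat loss.

r_cr ≈ 74.3 mm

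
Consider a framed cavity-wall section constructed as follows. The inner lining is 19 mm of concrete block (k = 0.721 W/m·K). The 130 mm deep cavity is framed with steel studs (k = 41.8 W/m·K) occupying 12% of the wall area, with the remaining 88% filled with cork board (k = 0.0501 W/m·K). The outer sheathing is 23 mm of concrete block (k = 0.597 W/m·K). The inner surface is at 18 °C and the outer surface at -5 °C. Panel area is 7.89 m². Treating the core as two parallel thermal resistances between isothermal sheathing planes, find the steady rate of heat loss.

Sheathing layers in series; stud and cavity paths in parallel between them.
R_inner = 0.019/(0.721×7.89) = 0.00334 K/W
R_stud  = 0.13/(41.8×0.12×7.89) = 0.003285 K/W
R_cav   = 0.13/(0.0501×0.88×7.89) = 0.3737 K/W
1/R_core = 1/R_stud + 1/R_cav → R_core = 0.003256 K/W
R_outer = 0.023/(0.597×7.89) = 0.004883 K/W
R_total = 0.01148 K/W
Q = ΔT/R_total = 23/0.01148

Q ≈ 2000 W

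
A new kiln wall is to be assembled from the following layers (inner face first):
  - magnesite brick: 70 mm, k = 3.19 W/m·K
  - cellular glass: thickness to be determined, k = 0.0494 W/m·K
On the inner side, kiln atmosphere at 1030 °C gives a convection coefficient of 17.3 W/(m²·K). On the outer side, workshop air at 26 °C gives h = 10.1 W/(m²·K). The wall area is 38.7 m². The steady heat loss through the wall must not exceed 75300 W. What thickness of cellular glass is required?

Model the wall as resistances in series:
R_inner film = 1/(h_i·A) = 1/(17.3×38.7) = 0.001494 K/W
R_magnesite brick = L/(kA) = 0.07/(3.19×38.7) = 5.67×10^-4 K/W
R_outer film = 1/(h_o·A) = 1/(10.1×38.7) = 0.002558 K/W
Sum of the known resistances R_other = 0.004619 K/W
Required total resistance R_tot = ΔT/Q_allow = 1004/75300 = 0.01333 K/W
R_cellular glass = R_tot − R_other = 0.008714 K/W
L = R·k·A = 0.008714×0.0494×38.7

L ≈ 16.7 mm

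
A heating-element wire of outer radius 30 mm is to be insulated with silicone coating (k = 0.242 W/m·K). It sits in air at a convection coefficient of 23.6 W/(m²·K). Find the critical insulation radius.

For a cylinder r_cr = k/h = 0.242/23.6
r_cr = 10.3 mm; since the bare radius (30 mm) is above r_cr, any added insulation will reduce heat loss.

r_cr ≈ 10.3 mm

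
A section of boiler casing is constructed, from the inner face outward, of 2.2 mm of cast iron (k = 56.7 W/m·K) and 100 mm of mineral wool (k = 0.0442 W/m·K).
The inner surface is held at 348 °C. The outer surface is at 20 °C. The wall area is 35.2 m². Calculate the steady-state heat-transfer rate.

Q ≈ 5100 W

Using the resistance-network approach (series):
R_cast iron = L/(kA) = 0.0022/(56.7×35.2) = 1.102×10^-6 K/W
R_mineral wool = L/(kA) = 0.1/(0.0442×35.2) = 0.06427 K/W
R_total = 0.06428 K/W
Q = ΔT / R_total = 328 / 0.06428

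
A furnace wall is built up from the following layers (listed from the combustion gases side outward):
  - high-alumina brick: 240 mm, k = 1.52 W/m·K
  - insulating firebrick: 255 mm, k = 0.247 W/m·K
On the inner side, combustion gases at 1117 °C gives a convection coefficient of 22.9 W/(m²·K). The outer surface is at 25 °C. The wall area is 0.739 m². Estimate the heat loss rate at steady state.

Model the wall as resistances in series:
R_inner film = 1/(h_i·A) = 1/(22.9×0.739) = 0.05909 K/W
R_high-alumina brick = L/(kA) = 0.24/(1.52×0.739) = 0.2137 K/W
R_insulating firebrick = L/(kA) = 0.255/(0.247×0.739) = 1.397 K/W
R_total = 1.67 K/W
Q = ΔT / R_total = 1092 / 1.67

Q ≈ 654 W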